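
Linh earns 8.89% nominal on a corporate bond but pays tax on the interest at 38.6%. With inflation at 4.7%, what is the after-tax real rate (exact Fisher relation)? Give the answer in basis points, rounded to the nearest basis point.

72 basis points

After-tax nominal return = 8.89% × (1 − 0.386) = 5.45846%.
1 + r = 1.0545846 / 1.04700 = 1.007244
After-tax real rate = 1.007244 − 1 → 72 basis points.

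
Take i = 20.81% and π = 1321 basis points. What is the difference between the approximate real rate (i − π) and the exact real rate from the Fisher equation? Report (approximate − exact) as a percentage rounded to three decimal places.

Approximate: r ≈ 20.810% − 13.210% = 7.6000%
Exact: (1 + 0.2081)/(1 + 0.1321) − 1 = 6.7132%
Error = 7.6000% − 6.7132% = 0.8868% → 0.887%.

0.887%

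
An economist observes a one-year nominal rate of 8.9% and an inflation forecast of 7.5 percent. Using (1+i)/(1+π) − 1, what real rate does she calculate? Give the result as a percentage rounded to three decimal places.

By the Fisher identity, 1 + r = (1 + i)/(1 + π).
1 + r = 1.08900 / 1.07500 = 1.013023
r = 1.013023 − 1 = 1.3023%, i.e. 1.302%.

1.302%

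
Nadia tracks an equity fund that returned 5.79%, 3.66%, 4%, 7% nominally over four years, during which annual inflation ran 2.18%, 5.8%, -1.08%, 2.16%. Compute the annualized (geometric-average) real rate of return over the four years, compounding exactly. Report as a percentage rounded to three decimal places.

2.805%

Compound the nominal returns: 1.0579 × 1.0366 × 1.0400 × 1.0700 = 1.22031778.
Compound inflation: 1.0218 × 1.0580 × 0.9892 × 1.0216 = 1.09248770.
Deflate: 1.22031778 / 1.09248770 = 1.11700825.
Annualized real rate = 1.11700825^(1/4) − 1 = 2.8050% → 2.805%.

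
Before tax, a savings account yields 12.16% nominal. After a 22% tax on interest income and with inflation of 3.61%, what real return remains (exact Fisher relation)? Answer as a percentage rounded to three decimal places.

After-tax nominal return = 12.16% × (1 − 0.22) = 9.4848%.
1 + r = 1.094848 / 1.03610 = 1.056701
After-tax real rate = 1.056701 − 1 → 5.670%.

5.670%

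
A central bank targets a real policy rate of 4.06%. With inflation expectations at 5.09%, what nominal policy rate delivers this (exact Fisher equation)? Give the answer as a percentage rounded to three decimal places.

9.357%

(1 + i) = (1 + r)(1 + π) = 1.04060 × 1.05090 = 1.09356654
i = 1.09356654 − 1, so the required nominal rate is 9.357%.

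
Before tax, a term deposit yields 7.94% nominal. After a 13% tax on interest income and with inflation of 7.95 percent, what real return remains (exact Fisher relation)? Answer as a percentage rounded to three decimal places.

-0.965%

After-tax nominal return = 7.94% × (1 − 0.13) = 6.9078%.
1 + r = 1.069078 / 1.07950 = 0.990346
After-tax real rate = 0.990346 − 1 → -0.965%.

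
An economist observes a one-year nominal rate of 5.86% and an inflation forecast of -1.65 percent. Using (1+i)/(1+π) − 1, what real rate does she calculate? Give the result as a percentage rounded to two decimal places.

By the Fisher relation, 1 + r = (1 + i)/(1 + π).
1 + r = 1.05860 / 0.98350 = 1.076360
r = 1.076360 − 1 = 7.6360%, i.e. 7.64%.

7.64%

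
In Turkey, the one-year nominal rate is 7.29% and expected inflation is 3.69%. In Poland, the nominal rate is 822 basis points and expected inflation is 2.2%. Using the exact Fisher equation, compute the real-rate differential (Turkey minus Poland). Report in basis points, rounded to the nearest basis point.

Turkey: (1 + 0.0729)/(1 + 0.0369) − 1 = 3.4719%
Poland: (1 + 0.0822)/(1 + 0.0220) − 1 = 5.8904%
Differential = 3.4719% − 5.8904% = -2.4185% → -242 basis points.

-242 basis points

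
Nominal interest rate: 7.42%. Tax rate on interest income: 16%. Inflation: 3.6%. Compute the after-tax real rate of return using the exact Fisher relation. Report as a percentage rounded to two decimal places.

2.54%

After-tax nominal return = 7.42% × (1 − 0.16) = 6.2328%.
1 + r = 1.062328 / 1.03600 = 1.025413
After-tax real rate = 1.025413 − 1 → 2.54%.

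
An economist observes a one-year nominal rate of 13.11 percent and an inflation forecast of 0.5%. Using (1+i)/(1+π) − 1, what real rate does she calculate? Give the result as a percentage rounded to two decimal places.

1 + r = 1.13110 / 1.00500 = 1.125473
r = 1.125473 − 1 = 12.5473%, i.e. 12.55%.

12.55%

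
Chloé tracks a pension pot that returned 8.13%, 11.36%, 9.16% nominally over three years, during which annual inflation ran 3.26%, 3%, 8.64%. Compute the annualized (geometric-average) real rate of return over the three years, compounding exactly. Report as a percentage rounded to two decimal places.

Nominal growth factor = 1.0813 × 1.1136 × 1.0916 = 1.31443451
Price-level growth factor = 1.0326 × 1.0300 × 1.0864 = 1.15547114
Real growth factor = 1.31443451 / 1.15547114 = 1.13757450
Annualized real rate = 1.13757450^(1/3) − 1 = 4.3903% → 4.39%.

4.39%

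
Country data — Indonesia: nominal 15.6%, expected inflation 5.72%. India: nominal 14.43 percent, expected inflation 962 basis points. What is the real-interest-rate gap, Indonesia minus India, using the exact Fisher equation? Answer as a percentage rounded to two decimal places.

Indonesia: (1 + 0.1560)/(1 + 0.0572) − 1 = 9.3454%
India: (1 + 0.1443)/(1 + 0.0962) − 1 = 4.3879%
Differential = 9.3454% − 4.3879% = 4.9576% → 4.96%.

4.96%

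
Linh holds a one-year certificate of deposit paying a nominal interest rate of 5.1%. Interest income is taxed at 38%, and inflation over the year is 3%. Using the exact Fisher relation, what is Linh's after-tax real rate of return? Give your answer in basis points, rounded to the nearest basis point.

After-tax nominal return = 5.1% × (1 − 0.38) = 3.1620%.
1 + r = 1.03162 / 1.03000 = 1.001573
After-tax real rate = 1.001573 − 1 → 16 basis points.

16 basis points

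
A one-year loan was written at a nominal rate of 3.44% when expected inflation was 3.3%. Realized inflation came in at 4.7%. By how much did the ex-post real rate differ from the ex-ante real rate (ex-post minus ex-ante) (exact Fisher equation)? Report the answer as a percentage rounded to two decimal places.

-1.34%

Ex-ante: (1 + 0.0344)/(1 + 0.0330) − 1 = 0.1355%
Ex-post: (1 + 0.0344)/(1 + 0.0470) − 1 = -1.2034%
Difference (ex-post − ex-ante) = -1.3390% → -1.34%.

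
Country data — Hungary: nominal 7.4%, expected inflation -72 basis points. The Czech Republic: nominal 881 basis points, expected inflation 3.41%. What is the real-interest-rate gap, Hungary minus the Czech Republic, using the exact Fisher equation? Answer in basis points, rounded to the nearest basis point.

Hungary: (1 + 0.0740)/(1 − 0.0072) − 1 = 8.1789%
The Czech Republic: (1 + 0.0881)/(1 + 0.0341) − 1 = 5.2219%
Differential = 8.1789% − 5.2219% = 2.9570% → 296 basis points.

296 basis points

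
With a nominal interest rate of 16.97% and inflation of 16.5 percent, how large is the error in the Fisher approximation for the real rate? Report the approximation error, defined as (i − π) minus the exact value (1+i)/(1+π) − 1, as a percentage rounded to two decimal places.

0.07%

Approximate: r ≈ 16.970% − 16.500% = 0.4700%
Exact: (1 + 0.1697)/(1 + 0.1650) − 1 = 0.4034%
Error = 0.4700% − 0.4034% = 0.0666% → 0.07%.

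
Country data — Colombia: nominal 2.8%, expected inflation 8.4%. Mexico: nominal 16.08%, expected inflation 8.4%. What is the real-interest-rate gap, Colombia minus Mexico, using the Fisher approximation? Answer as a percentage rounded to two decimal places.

-13.28%

Colombia: 2.8% − 8.4% = -5.600%
Mexico: 16.08% − 8.4% = 7.680%
Differential = -13.280% → -13.28%.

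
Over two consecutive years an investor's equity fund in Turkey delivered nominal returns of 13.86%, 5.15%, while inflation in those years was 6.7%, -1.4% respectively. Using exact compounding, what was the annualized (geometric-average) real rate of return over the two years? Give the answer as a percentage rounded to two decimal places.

Nominal growth factor = 1.1386 × 1.0515 = 1.19723790
Price-level growth factor = 1.0670 × 0.9860 = 1.05206200
Real growth factor = 1.19723790 / 1.05206200 = 1.13799177
Annualized real rate = 1.13799177^(1/2) − 1 = 6.6767% → 6.68%.

6.68%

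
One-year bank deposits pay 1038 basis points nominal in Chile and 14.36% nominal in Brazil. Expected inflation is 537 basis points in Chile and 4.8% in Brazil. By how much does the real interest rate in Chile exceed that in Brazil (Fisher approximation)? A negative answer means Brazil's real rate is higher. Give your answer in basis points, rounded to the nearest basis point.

-455 basis points

Chile: 10.38% − 5.37% = 5.010%
Brazil: 14.36% − 4.8% = 9.560%
Differential = -4.550% → -455 basis points.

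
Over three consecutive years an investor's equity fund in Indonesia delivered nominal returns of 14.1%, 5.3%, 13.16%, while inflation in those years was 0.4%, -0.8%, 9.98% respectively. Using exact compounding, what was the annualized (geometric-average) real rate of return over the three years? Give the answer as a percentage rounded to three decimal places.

Nominal growth factor = 1.1410 × 1.0530 × 1.1316 = 1.35958685
Price-level growth factor = 1.0040 × 0.9920 × 1.0998 = 1.09536561
Real growth factor = 1.35958685 / 1.09536561 = 1.24121740
Annualized real rate = 1.24121740^(1/3) − 1 = 7.4689% → 7.469%.

7.469%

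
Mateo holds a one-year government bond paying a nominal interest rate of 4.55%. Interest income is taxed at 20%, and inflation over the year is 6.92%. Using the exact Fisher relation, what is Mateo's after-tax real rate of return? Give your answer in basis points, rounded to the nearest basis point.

After-tax nominal return = 4.55% × (1 − 0.2) = 3.6400%.
1 + r = 1.03640 / 1.06920 = 0.969323
After-tax real rate = 0.969323 − 1 → -307 basis points.

-307 basis points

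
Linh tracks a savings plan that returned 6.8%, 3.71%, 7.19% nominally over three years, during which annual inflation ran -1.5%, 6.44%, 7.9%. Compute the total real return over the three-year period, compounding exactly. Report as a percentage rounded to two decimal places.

Compound the nominal returns: 1.0680 × 1.0371 × 1.0719 = 1.187261.
Compound inflation: 0.9850 × 1.0644 × 1.0790 = 1.131260.
Deflate: 1.187261 / 1.131260 = 1.049503.
Total real return = 1.049503 − 1 → 4.95%.

4.95%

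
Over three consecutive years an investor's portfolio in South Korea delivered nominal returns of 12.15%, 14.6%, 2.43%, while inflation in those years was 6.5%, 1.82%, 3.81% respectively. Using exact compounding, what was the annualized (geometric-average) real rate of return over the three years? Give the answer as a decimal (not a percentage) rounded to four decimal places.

Nominal growth factor = 1.1215 × 1.1460 × 1.0243 = 1.31647031
Price-level growth factor = 1.0650 × 1.0182 × 1.0381 = 1.12569799
Real growth factor = 1.31647031 / 1.12569799 = 1.16947025
Annualized real rate = 1.16947025^(1/3) − 1 = 5.3569% → 0.0536.

0.0536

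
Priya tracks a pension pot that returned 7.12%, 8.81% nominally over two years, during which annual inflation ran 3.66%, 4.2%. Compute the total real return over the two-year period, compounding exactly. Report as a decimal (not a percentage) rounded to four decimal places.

0.0791

Nominal growth factor = 1.0712 × 1.0881 = 1.165573
Price-level growth factor = 1.0366 × 1.0420 = 1.080137
Real growth factor = 1.165573 / 1.080137 = 1.079097
Total real return = 1.079097 − 1 → 0.0791.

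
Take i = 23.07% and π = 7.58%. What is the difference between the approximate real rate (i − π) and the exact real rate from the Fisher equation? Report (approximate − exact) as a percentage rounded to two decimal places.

1.09%

Approximate: r ≈ 23.070% − 7.580% = 15.4900%
Exact: (1 + 0.2307)/(1 + 0.0758) − 1 = 14.3986%
Error = 15.4900% − 14.3986% = 1.0914% → 1.09%.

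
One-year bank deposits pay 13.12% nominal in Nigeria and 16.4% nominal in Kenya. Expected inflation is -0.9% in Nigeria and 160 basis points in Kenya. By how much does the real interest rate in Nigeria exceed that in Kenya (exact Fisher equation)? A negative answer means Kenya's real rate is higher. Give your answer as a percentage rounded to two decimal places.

-0.42%

Nigeria: (1 + 0.1312)/(1 − 0.0090) − 1 = 14.1473%
Kenya: (1 + 0.1640)/(1 + 0.0160) − 1 = 14.5669%
Differential = 14.1473% − 14.5669% = -0.4196% → -0.42%.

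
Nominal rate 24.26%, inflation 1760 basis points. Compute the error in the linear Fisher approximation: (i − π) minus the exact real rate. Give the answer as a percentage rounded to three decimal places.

0.997%

Approximate: r ≈ 24.260% − 17.600% = 6.6600%
Exact: (1 + 0.2426)/(1 + 0.1760) − 1 = 5.6633%
Error = 6.6600% − 5.6633% = 0.9967% → 0.997%.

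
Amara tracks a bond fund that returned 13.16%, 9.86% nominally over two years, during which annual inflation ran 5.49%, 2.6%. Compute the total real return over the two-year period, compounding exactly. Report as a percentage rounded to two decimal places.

14.86%

Nominal growth factor = 1.1316 × 1.0986 = 1.243176
Price-level growth factor = 1.0549 × 1.0260 = 1.082327
Real growth factor = 1.243176 / 1.082327 = 1.148613
Total real return = 1.148613 − 1 → 14.86%.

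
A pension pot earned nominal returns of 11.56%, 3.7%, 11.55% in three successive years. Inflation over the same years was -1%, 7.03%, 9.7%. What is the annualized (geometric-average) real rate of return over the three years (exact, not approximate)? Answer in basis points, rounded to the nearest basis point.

Compound the nominal returns: 1.1156 × 1.0370 × 1.1155 = 1.29049652.
Compound inflation: 0.9900 × 1.0703 × 1.0970 = 1.16237791.
Deflate: 1.29049652 / 1.16237791 = 1.11022113.
Annualized real rate = 1.11022113^(1/3) − 1 = 3.5468% → 355 basis points.

355 basis points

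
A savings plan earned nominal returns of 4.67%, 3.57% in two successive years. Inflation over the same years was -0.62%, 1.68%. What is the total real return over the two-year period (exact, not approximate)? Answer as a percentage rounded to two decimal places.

7.28%

Nominal growth factor = 1.0467 × 1.0357 = 1.084067
Price-level growth factor = 0.9938 × 1.0168 = 1.010496
Real growth factor = 1.084067 / 1.010496 = 1.072807
Total real return = 1.072807 − 1 → 7.28%.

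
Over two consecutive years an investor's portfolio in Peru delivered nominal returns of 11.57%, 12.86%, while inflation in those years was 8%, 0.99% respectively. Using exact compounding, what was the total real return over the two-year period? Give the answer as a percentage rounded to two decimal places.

Nominal growth factor = 1.1157 × 1.1286 = 1.259179
Price-level growth factor = 1.0800 × 1.0099 = 1.090692
Real growth factor = 1.259179 / 1.090692 = 1.154477
Total real return = 1.154477 − 1 → 15.45%.

15.45%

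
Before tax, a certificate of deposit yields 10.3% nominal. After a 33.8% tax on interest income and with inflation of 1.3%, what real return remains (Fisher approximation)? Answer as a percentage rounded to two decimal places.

After-tax nominal return = 10.3% × (1 − 0.338) = 6.8186%.
r ≈ 6.8186% − 1.3% → 5.52%.

5.52%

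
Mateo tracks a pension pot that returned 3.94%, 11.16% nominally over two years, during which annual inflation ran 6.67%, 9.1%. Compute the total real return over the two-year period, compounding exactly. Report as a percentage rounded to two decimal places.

-0.72%

Nominal growth factor = 1.0394 × 1.1116 = 1.155397
Price-level growth factor = 1.0667 × 1.0910 = 1.163770
Real growth factor = 1.155397 / 1.163770 = 0.992806
Total real return = 0.992806 − 1 → -0.72%.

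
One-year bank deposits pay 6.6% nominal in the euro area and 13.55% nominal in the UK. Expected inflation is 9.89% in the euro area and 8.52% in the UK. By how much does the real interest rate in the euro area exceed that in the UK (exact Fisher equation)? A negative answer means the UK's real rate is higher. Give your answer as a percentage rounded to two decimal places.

-7.63%

The euro area: (1 + 0.0660)/(1 + 0.0989) − 1 = -2.9939%
The UK: (1 + 0.1355)/(1 + 0.0852) − 1 = 4.6351%
Differential = -2.9939% − 4.6351% = -7.6290% → -7.63%.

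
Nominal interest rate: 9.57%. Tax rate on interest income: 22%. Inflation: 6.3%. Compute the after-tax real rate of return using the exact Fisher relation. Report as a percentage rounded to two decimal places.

1.10%

After-tax nominal return = 9.57% × (1 − 0.22) = 7.4646%.
1 + r = 1.074646 / 1.06300 = 1.010956
After-tax real rate = 1.010956 − 1 → 1.10%.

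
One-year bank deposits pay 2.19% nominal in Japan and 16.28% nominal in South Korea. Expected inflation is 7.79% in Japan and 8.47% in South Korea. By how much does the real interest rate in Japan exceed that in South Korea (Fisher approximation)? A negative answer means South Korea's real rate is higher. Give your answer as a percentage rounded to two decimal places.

Japan: 2.19% − 7.79% = -5.600%
South Korea: 16.28% − 8.47% = 7.810%
Differential = -13.410% → -13.41%.

-13.41%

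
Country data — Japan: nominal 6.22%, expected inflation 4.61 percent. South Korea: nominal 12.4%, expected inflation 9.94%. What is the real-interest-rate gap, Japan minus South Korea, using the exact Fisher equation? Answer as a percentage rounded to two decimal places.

Japan: (1 + 0.0622)/(1 + 0.0461) − 1 = 1.5390%
South Korea: (1 + 0.1240)/(1 + 0.0994) − 1 = 2.2376%
Differential = 1.5390% − 2.2376% = -0.6985% → -0.70%.

-0.70%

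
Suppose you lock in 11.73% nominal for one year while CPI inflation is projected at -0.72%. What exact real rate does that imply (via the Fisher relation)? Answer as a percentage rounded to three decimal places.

By the Fisher relation, 1 + r = (1 + i)/(1 + π).
1 + r = 1.11730 / 0.99280 = 1.125403
r = 1.125403 − 1 = 12.5403%, i.e. 12.540%.

12.540%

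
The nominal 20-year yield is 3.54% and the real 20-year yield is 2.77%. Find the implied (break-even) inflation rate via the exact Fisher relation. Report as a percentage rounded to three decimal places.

(1 + π) = (1 + i)/(1 + r) = 1.03540 / 1.02770 = 1.007492
Break-even inflation = 1.007492 − 1 → 0.749%.

0.749%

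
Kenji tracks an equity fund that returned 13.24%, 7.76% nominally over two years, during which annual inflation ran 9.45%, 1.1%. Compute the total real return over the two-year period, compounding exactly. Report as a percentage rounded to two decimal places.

Compound the nominal returns: 1.1324 × 1.0776 = 1.220274.
Compound inflation: 1.0945 × 1.0110 = 1.106540.
Deflate: 1.220274 / 1.106540 = 1.102784.
Total real return = 1.102784 − 1 → 10.28%.

10.28%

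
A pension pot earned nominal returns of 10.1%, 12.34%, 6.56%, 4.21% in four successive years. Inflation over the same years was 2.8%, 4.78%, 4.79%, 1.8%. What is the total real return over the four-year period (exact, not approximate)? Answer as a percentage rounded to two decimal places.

19.53%

Compound the nominal returns: 1.1010 × 1.1234 × 1.0656 × 1.0421 = 1.373490.
Compound inflation: 1.0280 × 1.0478 × 1.0479 × 1.0180 = 1.149051.
Deflate: 1.373490 / 1.149051 = 1.195326.
Total real return = 1.195326 − 1 → 19.53%.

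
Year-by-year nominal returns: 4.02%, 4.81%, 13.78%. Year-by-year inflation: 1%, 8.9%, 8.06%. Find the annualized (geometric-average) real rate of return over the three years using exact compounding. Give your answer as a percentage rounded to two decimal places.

Nominal growth factor = 1.0402 × 1.0481 × 1.1378 = 1.24046781
Price-level growth factor = 1.0100 × 1.0890 × 1.0806 = 1.18854113
Real growth factor = 1.24046781 / 1.18854113 = 1.04368943
Annualized real rate = 1.04368943^(1/3) − 1 = 1.4356% → 1.44%.

1.44%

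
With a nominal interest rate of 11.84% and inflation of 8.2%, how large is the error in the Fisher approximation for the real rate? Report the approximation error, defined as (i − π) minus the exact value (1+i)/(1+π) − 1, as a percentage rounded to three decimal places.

Approximate: r ≈ 11.840% − 8.200% = 3.6400%
Exact: (1 + 0.1184)/(1 + 0.0820) − 1 = 3.3641%
Error = 3.6400% − 3.3641% = 0.2759% → 0.276%.

0.276%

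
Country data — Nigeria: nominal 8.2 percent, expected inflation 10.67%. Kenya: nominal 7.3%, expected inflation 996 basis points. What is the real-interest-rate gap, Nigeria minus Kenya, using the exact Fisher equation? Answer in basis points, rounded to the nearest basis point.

Nigeria: (1 + 0.0820)/(1 + 0.1067) − 1 = -2.2319%
Kenya: (1 + 0.0730)/(1 + 0.0996) − 1 = -2.4191%
Differential = -2.2319% − (-2.4191%) = 0.1872% → 19 basis points.

19 basis points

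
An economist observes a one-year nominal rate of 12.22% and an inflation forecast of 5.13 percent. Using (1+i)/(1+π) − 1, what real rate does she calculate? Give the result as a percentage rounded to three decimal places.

6.744%

1 + r = 1.12220 / 1.05130 = 1.067440
r = 1.067440 − 1 = 6.7440%, i.e. 6.744%.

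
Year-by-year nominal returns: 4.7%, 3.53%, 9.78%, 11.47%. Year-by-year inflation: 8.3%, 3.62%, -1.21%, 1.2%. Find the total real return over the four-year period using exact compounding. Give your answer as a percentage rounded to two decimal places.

18.23%

Nominal growth factor = 1.0470 × 1.0353 × 1.0978 × 1.1147 = 1.326460
Price-level growth factor = 1.0830 × 1.0362 × 0.9879 × 1.0120 = 1.121929
Real growth factor = 1.326460 / 1.121929 = 1.182302
Total real return = 1.182302 − 1 → 18.23%.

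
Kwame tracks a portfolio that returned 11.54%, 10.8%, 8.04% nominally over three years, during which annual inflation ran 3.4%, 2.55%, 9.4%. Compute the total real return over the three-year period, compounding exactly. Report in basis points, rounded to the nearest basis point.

1510 basis points

Nominal growth factor = 1.1154 × 1.1080 × 1.0804 = 1.335227
Price-level growth factor = 1.0340 × 1.0255 × 1.0940 = 1.160041
Real growth factor = 1.335227 / 1.160041 = 1.151016
Total real return = 1.151016 − 1 → 1510 basis points.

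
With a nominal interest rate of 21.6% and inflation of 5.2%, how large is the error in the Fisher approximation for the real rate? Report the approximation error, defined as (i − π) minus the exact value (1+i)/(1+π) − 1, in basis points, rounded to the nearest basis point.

Approximate: r ≈ 21.600% − 5.200% = 16.4000%
Exact: (1 + 0.2160)/(1 + 0.0520) − 1 = 15.5894%
Error = 16.4000% − 15.5894% = 0.8106% → 81 basis points.

81 basis points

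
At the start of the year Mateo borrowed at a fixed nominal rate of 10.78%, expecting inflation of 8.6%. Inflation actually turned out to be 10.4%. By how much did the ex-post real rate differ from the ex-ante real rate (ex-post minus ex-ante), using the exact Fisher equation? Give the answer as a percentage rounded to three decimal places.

-1.663%

Ex-ante: (1 + 0.1078)/(1 + 0.0860) − 1 = 2.0074%
Ex-post: (1 + 0.1078)/(1 + 0.1040) − 1 = 0.3442%
Difference (ex-post − ex-ante) = -1.6632% → -1.663%.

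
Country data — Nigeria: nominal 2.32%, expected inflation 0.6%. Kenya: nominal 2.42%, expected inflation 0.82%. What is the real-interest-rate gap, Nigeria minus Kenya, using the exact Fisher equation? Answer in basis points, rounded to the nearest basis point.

12 basis points

Nigeria: (1 + 0.0232)/(1 + 0.0060) − 1 = 1.7097%
Kenya: (1 + 0.0242)/(1 + 0.0082) − 1 = 1.5870%
Differential = 1.7097% − 1.5870% = 0.1228% → 12 basis points.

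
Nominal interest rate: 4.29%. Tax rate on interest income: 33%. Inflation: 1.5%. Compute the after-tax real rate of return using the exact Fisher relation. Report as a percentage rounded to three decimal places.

After-tax nominal return = 4.29% × (1 − 0.33) = 2.8743%.
1 + r = 1.028743 / 1.01500 = 1.013540
After-tax real rate = 1.013540 − 1 → 1.354%.

1.354%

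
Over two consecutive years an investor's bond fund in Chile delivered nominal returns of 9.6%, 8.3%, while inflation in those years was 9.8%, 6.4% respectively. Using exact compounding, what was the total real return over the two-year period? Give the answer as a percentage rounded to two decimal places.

Nominal growth factor = 1.0960 × 1.0830 = 1.186968
Price-level growth factor = 1.0980 × 1.0640 = 1.168272
Real growth factor = 1.186968 / 1.168272 = 1.016003
Total real return = 1.016003 − 1 → 1.60%.

1.60%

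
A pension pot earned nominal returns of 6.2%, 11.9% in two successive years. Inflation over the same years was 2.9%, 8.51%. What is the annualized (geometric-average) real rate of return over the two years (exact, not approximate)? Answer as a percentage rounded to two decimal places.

3.17%

Nominal growth factor = 1.0620 × 1.1190 = 1.18837800
Price-level growth factor = 1.0290 × 1.0851 = 1.11656790
Real growth factor = 1.18837800 / 1.11656790 = 1.06431324
Annualized real rate = 1.06431324^(1/2) − 1 = 3.1656% → 3.17%.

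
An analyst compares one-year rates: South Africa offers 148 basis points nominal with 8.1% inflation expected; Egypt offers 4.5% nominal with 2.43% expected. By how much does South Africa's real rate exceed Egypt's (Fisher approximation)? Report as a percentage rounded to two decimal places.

South Africa: 1.48% − 8.1% = -6.620%
Egypt: 4.5% − 2.43% = 2.070%
Differential = -8.690% → -8.69%.

-8.69%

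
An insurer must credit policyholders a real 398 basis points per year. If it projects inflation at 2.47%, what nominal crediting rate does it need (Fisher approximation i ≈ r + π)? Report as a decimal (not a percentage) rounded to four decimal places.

0.0645

i ≈ r + π = 3.98% + 2.47% = 0.0645.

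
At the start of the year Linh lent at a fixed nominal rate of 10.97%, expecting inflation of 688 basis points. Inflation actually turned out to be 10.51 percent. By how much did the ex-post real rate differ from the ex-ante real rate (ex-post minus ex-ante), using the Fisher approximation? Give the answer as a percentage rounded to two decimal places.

Ex-ante: 10.97% − 6.88% = 4.090%
Ex-post: 10.97% − 10.51% = 0.460%
Difference (ex-post − ex-ante) = -3.6300% → -3.63%.

-3.63%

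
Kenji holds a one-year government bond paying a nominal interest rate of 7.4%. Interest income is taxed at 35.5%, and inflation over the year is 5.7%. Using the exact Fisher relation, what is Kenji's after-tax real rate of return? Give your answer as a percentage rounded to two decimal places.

After-tax nominal return = 7.4% × (1 − 0.355) = 4.7730%.
1 + r = 1.04773 / 1.05700 = 0.991230
After-tax real rate = 0.991230 − 1 → -0.88%.

-0.88%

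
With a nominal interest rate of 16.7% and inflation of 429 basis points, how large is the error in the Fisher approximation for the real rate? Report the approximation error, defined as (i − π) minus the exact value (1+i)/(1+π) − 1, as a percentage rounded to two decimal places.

Approximate: r ≈ 16.700% − 4.290% = 12.4100%
Exact: (1 + 0.1670)/(1 + 0.0429) − 1 = 11.8995%
Error = 12.4100% − 11.8995% = 0.5105% → 0.51%.

0.51%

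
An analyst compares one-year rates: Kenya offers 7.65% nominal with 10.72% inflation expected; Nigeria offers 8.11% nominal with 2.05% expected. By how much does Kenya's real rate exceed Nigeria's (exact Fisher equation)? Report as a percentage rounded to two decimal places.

Kenya: (1 + 0.0765)/(1 + 0.1072) − 1 = -2.7728%
Nigeria: (1 + 0.0811)/(1 + 0.0205) − 1 = 5.9383%
Differential = -2.7728% − 5.9383% = -8.7110% → -8.71%.

-8.71%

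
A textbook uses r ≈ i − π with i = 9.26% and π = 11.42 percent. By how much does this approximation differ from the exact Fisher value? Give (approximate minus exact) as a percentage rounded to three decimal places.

-0.221%

Approximate: r ≈ 9.260% − 11.420% = -2.1600%
Exact: (1 + 0.0926)/(1 + 0.1142) − 1 = -1.9386%
Error = -2.1600% − (-1.9386%) = -0.2214% → -0.221%.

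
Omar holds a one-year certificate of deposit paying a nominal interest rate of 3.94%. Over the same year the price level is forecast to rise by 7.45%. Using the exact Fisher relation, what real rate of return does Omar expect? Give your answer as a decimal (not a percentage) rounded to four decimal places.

-0.0327

By the Fisher relation, 1 + r = (1 + i)/(1 + π).
1 + r = 1.03940 / 1.07450 = 0.967334
r = 0.967334 − 1 = -3.2666%, i.e. -0.0327.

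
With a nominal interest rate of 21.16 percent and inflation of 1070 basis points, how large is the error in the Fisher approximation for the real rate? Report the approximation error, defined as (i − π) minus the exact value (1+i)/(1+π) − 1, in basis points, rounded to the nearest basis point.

101 basis points

Approximate: r ≈ 21.160% − 10.700% = 10.4600%
Exact: (1 + 0.2116)/(1 + 0.1070) − 1 = 9.4490%
Error = 10.4600% − 9.4490% = 1.0110% → 101 basis points.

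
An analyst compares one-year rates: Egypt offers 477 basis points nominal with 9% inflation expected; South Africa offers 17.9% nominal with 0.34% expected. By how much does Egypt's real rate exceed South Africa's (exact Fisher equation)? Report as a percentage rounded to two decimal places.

-21.38%

Egypt: (1 + 0.0477)/(1 + 0.0900) − 1 = -3.8807%
South Africa: (1 + 0.1790)/(1 + 0.0034) − 1 = 17.5005%
Differential = -3.8807% − 17.5005% = -21.3812% → -21.38%.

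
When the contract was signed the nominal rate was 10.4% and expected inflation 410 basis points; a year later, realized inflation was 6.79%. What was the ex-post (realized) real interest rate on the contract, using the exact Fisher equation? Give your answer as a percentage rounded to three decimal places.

Ex-post: (1 + 0.1040)/(1 + 0.0679) − 1 = 3.38047%
So the realized real rate is 3.380%.

3.380%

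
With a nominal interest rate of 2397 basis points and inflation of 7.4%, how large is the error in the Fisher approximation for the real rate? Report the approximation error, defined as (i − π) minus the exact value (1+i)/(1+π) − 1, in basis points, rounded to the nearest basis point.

Approximate: r ≈ 23.970% − 7.400% = 16.5700%
Exact: (1 + 0.2397)/(1 + 0.0740) − 1 = 15.4283%
Error = 16.5700% − 15.4283% = 1.1417% → 114 basis points.

114 basis points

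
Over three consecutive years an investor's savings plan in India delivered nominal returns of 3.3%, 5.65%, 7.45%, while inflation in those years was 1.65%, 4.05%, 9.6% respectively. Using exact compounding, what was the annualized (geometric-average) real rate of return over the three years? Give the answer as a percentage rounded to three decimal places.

0.386%

Nominal growth factor = 1.0330 × 1.0565 × 1.0745 = 1.17267116
Price-level growth factor = 1.0165 × 1.0405 × 1.0960 = 1.15920440
Real growth factor = 1.17267116 / 1.15920440 = 1.01161724
Annualized real rate = 1.01161724^(1/3) − 1 = 0.3858% → 0.386%.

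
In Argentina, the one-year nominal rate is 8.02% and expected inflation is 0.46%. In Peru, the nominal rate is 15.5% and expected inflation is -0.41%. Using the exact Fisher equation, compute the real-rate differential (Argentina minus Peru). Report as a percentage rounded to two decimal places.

-8.45%

Argentina: (1 + 0.0802)/(1 + 0.0046) − 1 = 7.5254%
Peru: (1 + 0.1550)/(1 − 0.0041) − 1 = 15.9755%
Differential = 7.5254% − 15.9755% = -8.4501% → -8.45%.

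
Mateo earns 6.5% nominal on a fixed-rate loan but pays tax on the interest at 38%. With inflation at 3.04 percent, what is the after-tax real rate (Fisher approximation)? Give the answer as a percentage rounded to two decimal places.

After-tax nominal return = 6.5% × (1 − 0.38) = 4.0300%.
r ≈ 4.0300% − 3.04% → 0.99%.

0.99%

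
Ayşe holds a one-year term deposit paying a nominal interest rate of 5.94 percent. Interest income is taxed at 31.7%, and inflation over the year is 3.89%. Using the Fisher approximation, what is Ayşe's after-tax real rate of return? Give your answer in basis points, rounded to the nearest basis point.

After-tax nominal return = 5.94% × (1 − 0.317) = 4.05702%.
r ≈ 4.05702% − 3.89% → 17 basis points.

17 basis points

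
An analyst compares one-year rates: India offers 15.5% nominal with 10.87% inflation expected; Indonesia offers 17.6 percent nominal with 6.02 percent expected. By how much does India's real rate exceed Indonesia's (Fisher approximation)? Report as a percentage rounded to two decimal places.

-6.95%

India: 15.5% − 10.87% = 4.630%
Indonesia: 17.6% − 6.02% = 11.580%
Differential = -6.950% → -6.95%.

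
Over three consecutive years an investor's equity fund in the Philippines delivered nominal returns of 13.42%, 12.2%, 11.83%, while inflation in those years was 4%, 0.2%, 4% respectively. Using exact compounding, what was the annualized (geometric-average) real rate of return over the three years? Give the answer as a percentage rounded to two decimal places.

Nominal growth factor = 1.1342 × 1.1220 × 1.1183 = 1.42311771
Price-level growth factor = 1.0400 × 1.0020 × 1.0400 = 1.08376320
Real growth factor = 1.42311771 / 1.08376320 = 1.31312607
Annualized real rate = 1.31312607^(1/3) − 1 = 9.5054% → 9.51%.

9.51%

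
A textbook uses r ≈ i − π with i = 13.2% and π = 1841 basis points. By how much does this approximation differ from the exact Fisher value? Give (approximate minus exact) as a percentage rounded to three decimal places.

Approximate: r ≈ 13.200% − 18.410% = -5.2100%
Exact: (1 + 0.1320)/(1 + 0.1841) − 1 = -4.4000%
Error = -5.2100% − (-4.4000%) = -0.8100% → -0.810%.

-0.810%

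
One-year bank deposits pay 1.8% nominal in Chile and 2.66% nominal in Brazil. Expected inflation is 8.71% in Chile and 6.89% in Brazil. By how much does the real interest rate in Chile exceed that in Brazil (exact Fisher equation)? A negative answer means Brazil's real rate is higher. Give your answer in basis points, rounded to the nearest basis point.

-240 basis points

Chile: (1 + 0.0180)/(1 + 0.0871) − 1 = -6.3564%
Brazil: (1 + 0.0266)/(1 + 0.0689) − 1 = -3.9573%
Differential = -6.3564% − (-3.9573%) = -2.3990% → -240 basis points.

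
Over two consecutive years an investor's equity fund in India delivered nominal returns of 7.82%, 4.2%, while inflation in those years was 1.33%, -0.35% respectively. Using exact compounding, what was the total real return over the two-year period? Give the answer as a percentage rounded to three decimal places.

11.263%

Nominal growth factor = 1.0782 × 1.0420 = 1.123484
Price-level growth factor = 1.0133 × 0.9965 = 1.009753
Real growth factor = 1.123484 / 1.009753 = 1.112632
Total real return = 1.112632 − 1 → 11.263%.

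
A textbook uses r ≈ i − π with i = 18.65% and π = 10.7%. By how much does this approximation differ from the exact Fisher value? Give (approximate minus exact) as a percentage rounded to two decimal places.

Approximate: r ≈ 18.650% − 10.700% = 7.9500%
Exact: (1 + 0.1865)/(1 + 0.1070) − 1 = 7.1816%
Error = 7.9500% − 7.1816% = 0.7684% → 0.77%.

0.77%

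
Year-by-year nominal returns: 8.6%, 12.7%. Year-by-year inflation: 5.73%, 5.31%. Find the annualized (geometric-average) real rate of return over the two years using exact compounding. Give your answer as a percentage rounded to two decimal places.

Nominal growth factor = 1.0860 × 1.1270 = 1.22392200
Price-level growth factor = 1.0573 × 1.0531 = 1.11344263
Real growth factor = 1.22392200 / 1.11344263 = 1.09922323
Annualized real rate = 1.09922323^(1/2) − 1 = 4.8438% → 4.84%.

4.84%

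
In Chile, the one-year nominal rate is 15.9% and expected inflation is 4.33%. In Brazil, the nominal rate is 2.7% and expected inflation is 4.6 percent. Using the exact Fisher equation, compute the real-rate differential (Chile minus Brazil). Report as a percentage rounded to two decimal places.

12.91%

Chile: (1 + 0.1590)/(1 + 0.0433) − 1 = 11.0898%
Brazil: (1 + 0.0270)/(1 + 0.0460) − 1 = -1.8164%
Differential = 11.0898% − (-1.8164%) = 12.9063% → 12.91%.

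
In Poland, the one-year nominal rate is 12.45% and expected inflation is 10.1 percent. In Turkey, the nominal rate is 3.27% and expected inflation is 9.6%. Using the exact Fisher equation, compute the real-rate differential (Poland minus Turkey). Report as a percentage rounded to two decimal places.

7.91%

Poland: (1 + 0.1245)/(1 + 0.1010) − 1 = 2.1344%
Turkey: (1 + 0.0327)/(1 + 0.0960) − 1 = -5.7755%
Differential = 2.1344% − (-5.7755%) = 7.9100% → 7.91%.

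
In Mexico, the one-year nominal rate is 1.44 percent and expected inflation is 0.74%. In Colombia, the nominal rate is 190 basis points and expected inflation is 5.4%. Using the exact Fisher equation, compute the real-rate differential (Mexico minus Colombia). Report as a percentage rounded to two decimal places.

Mexico: (1 + 0.0144)/(1 + 0.0074) − 1 = 0.6949%
Colombia: (1 + 0.0190)/(1 + 0.0540) − 1 = -3.3207%
Differential = 0.6949% − (-3.3207%) = 4.0155% → 4.02%.

4.02%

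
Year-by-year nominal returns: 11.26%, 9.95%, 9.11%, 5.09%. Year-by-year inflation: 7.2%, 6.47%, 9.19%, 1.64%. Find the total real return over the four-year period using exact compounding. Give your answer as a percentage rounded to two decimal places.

Compound the nominal returns: 1.1126 × 1.0995 × 1.0911 × 1.0509 = 1.402685.
Compound inflation: 1.0720 × 1.0647 × 1.0919 × 1.0164 = 1.266688.
Deflate: 1.402685 / 1.266688 = 1.107365.
Total real return = 1.107365 − 1 → 10.74%.

10.74%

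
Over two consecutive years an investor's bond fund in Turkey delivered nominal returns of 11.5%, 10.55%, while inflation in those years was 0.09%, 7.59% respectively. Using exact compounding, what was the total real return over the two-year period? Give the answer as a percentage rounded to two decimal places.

14.46%

Compound the nominal returns: 1.1150 × 1.1055 = 1.232633.
Compound inflation: 1.0009 × 1.0759 = 1.076868.
Deflate: 1.232633 / 1.076868 = 1.144646.
Total real return = 1.144646 − 1 → 14.46%.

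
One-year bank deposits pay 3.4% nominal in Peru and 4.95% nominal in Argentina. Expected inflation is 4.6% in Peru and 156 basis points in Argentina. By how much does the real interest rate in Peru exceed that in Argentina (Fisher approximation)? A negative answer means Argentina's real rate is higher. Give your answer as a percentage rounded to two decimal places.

-4.59%

Peru: 3.4% − 4.6% = -1.200%
Argentina: 4.95% − 1.56% = 3.390%
Differential = -4.590% → -4.59%.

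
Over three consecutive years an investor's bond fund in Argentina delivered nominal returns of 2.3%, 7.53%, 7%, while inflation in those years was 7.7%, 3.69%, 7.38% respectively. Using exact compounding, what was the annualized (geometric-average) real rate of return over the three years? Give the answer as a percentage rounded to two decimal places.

-0.62%

Compound the nominal returns: 1.0230 × 1.0753 × 1.0700 = 1.17703413.
Compound inflation: 1.0770 × 1.0369 × 1.0738 = 1.19915681.
Deflate: 1.17703413 / 1.19915681 = 0.98155147.
Annualized real rate = 0.98155147^(1/3) − 1 = -0.6188% → -0.62%.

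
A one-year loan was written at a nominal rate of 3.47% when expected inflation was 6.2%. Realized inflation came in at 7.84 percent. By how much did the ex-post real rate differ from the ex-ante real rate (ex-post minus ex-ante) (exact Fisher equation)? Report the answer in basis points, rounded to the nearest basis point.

Ex-ante: (1 + 0.0347)/(1 + 0.0620) − 1 = -2.5706%
Ex-post: (1 + 0.0347)/(1 + 0.0784) − 1 = -4.0523%
Difference (ex-post − ex-ante) = -1.4817% → -148 basis points.

-148 basis points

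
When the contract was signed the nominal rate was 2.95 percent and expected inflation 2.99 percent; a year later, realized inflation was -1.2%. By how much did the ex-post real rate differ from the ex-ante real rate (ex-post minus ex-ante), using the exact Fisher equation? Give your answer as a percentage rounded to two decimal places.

4.24%

Ex-ante: (1 + 0.0295)/(1 + 0.0299) − 1 = -0.0388%
Ex-post: (1 + 0.0295)/(1 − 0.0120) − 1 = 4.2004%
Difference (ex-post − ex-ante) = 4.2392% → 4.24%.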